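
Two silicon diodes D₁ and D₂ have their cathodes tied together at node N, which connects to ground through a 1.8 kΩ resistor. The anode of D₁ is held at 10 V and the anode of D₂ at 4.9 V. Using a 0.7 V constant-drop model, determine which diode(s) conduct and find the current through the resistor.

Assume both conduct. Then node N would need to be at both 10−0.7 = 9.3 V and 4.9−0.7 = 4.2 V, which is impossible.
Assume only D₁ conducts: V_N = 10 − 0.7 = 9.3 V, so I_R = 9.3/1.8 = 5.17 mA.
Check D₂: its anode-to-cathode voltage is 4.9 − 9.3 = -4.4 V < 0.7 V, so it is off. The assumption is consistent.

Only D₁ conducts; I_R ≈ 5.2 mA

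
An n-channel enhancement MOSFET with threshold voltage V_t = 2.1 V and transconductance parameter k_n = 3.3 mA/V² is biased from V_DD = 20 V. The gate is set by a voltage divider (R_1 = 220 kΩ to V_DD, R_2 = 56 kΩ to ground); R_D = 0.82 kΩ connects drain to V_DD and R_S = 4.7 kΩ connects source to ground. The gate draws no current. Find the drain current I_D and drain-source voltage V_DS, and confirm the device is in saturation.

I_D ≈ 0.32 mA, V_DS ≈ 18 V

V_G = V_DD·R_2/(R_1+R_2) = 20×56/276 = 4.06 V.
Assume saturation: I_D = (k_n/2)(V_GS − V_t)² with V_GS = V_G − I_D·R_S = 4.06 − 4.7·I_D.
Substituting gives 36.4·I_D² − 31.4·I_D + 6.33 = 0, with roots I_D = 0.323 or 0.538 mA.
The root I_D = 0.538 mA gives V_GS = 1.53 V ≤ V_t, so take I_D = 0.323 mA.
Then V_GS = 2.54 V and V_DS = V_DD − I_D(R_D+R_S) = 20 − 0.323×5.52 = 18.2 V.
Saturation requires V_DS ≥ V_GS − V_t = 0.442 V; 18.2 ≥ 0.442 ✓.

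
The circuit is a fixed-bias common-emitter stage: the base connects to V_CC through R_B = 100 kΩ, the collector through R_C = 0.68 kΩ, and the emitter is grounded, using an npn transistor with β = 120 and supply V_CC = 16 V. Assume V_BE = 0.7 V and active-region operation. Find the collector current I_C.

I_C ≈ 18 mA

Base loop: V_CC = I_B·R_B + V_BE, so I_B = (16 − 0.7)/100 kΩ = 0.153 mA.
In the active region I_C = β·I_B = 120 × 0.153 = 18.4 mA.
Collector loop: V_CE = V_CC − I_C·R_C = 16 − 18.4×0.68 = 3.52 V.
Since V_CE = 3.52 V > V_CE(sat) ≈ 0.2 V, the transistor is in the active region as assumed.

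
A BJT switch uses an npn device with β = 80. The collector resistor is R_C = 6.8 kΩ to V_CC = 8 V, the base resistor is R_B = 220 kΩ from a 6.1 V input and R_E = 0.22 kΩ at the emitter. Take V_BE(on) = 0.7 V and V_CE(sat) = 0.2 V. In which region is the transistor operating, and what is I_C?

saturation; I_C ≈ 1.1 mA

Assume active: I_B = (6.1 − 0.7)/(220 + 81×0.22) = 0.0227 mA, I_C = β·I_B = 1.82 mA.
Then V_CE = 8 − 1.82×6.8 − 1.84×0.22 = -4.76 V < 0.2 V — the active assumption fails.
Re-solve with V_CE = 0.2 V. KCL at the emitter: V_E/R_E = (V_BB−0.7−V_E)/R_B + (V_CC−0.2−V_E)/R_C, giving V_E = 0.249 V.
I_C = (V_CC − 0.2 − V_E)/R_C = (7.8 − 0.249)/6.8 = 1.11 mA.
Check: I_B = (5.4 − 0.249)/220 = 0.0234 mA, and β·I_B = 1.87 mA > I_C, confirming saturation.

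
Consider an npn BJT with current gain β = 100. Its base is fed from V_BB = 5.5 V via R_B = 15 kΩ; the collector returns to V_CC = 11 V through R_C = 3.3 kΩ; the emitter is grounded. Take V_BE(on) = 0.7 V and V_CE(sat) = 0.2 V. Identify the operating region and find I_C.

saturation; I_C ≈ 3.3 mA

Assume active: I_B = (5.5 − 0.7)/15 = 0.32 mA, giving I_C = β·I_B = 32 mA.
But then V_CE = 11 − 32×3.3 = -94.6 V < V_CE(sat) = 0.2 V — impossible in the active region.
So the transistor is saturated. With V_CE = 0.2 V, I_C = (V_CC − 0.2)/R_C = 10.8/3.3 = 3.27 mA.
Check: β·I_B = 32 mA > I_C = 3.27 mA, confirming saturation.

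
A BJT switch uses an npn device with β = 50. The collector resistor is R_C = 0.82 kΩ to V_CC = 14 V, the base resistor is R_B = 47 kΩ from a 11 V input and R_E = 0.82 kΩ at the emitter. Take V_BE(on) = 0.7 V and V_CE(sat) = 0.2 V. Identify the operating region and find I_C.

Assume active. Base-emitter loop: I_B = (V_BB − V_BE)/(R_B + (β+1)R_E) = (11 − 0.7)/(47 + 51×0.82) = 0.116 mA.
I_C = β·I_B = 50×0.116 = 5.8 mA.
V_CE = V_CC − I_C·R_C − I_E·R_E = 14 − 5.8×0.82 − 5.91×0.82 = 4.4 V > V_CE(sat), so the active-region assumption holds.

active; I_C ≈ 5.8 mA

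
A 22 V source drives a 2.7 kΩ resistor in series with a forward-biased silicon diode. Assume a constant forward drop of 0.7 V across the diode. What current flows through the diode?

KVL around the loop: 22 = V_D + I·R = 0.7 + I × 2.7 kΩ.
So I = (22 − 0.7) / 2.7 kΩ = 21.3 / 2.7 = 7.89 mA.

I ≈ 7.9 mA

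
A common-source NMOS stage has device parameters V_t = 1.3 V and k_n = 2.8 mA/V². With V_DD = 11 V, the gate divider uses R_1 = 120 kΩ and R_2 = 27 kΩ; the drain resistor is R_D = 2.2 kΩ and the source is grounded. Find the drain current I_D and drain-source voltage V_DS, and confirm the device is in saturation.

I_D ≈ 0.73 mA, V_DS ≈ 9.4 V

V_G = V_DD·R_2/(R_1+R_2) = 11×27/147 = 2.02 V. With the source grounded, V_GS = V_G = 2.02 V.
Assume saturation: I_D = (k_n/2)(V_GS − V_t)² = (2.8/2)×(2.02 − 1.3)² = 1.4×0.72² = 0.727 mA.
V_DS = V_DD − I_D·R_D = 11 − 0.727×2.2 = 9.4 V.
Saturation requires V_DS ≥ V_GS − V_t = 0.72 V; 9.4 ≥ 0.72 ✓.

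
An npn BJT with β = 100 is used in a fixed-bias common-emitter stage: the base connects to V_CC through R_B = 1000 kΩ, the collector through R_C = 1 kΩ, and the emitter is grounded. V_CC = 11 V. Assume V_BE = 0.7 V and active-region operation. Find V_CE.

V_CE ≈ 10 V

Base loop: V_CC = I_B·R_B + V_BE, so I_B = (11 − 0.7)/1000 kΩ = 0.0103 mA.
In the active region I_C = β·I_B = 100 × 0.0103 = 1.03 mA.
Collector loop: V_CE = V_CC − I_C·R_C = 11 − 1.03×1 = 9.97 V.
Since V_CE = 9.97 V > V_CE(sat) ≈ 0.2 V, the transistor is in the active region as assumed.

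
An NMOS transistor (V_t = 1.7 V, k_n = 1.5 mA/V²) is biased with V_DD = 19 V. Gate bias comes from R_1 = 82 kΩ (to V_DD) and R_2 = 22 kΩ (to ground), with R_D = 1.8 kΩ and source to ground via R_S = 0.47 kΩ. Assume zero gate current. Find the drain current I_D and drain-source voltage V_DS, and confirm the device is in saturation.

I_D ≈ 1.7 mA, V_DS ≈ 15 V

V_G = V_DD·R_2/(R_1+R_2) = 19×22/104 = 4.02 V.
Assume saturation: I_D = (k_n/2)(V_GS − V_t)² with V_GS = V_G − I_D·R_S = 4.02 − 0.47·I_D.
Substituting gives 0.166·I_D² − 2.64·I_D + 4.03 = 0, with roots I_D = 1.72 or 14.2 mA.
The root I_D = 14.2 mA gives V_GS = -2.65 V ≤ V_t, so take I_D = 1.72 mA.
Then V_GS = 3.21 V and V_DS = V_DD − I_D(R_D+R_S) = 19 − 1.72×2.27 = 15.1 V.
Saturation requires V_DS ≥ V_GS − V_t = 1.51 V; 15.1 ≥ 1.51 ✓.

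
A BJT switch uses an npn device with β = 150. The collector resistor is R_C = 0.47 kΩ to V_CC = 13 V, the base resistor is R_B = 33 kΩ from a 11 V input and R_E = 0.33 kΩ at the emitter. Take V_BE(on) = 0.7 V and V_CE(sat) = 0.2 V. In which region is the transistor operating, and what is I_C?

Assume active: I_B = (11 − 0.7)/(33 + 151×0.33) = 0.124 mA, I_C = β·I_B = 18.7 mA.
Then V_CE = 13 − 18.7×0.47 − 18.8×0.33 = -1.96 V < 0.2 V — the active assumption fails.
Re-solve with V_CE = 0.2 V. KCL at the emitter: V_E/R_E = (V_BB−0.7−V_E)/R_B + (V_CC−0.2−V_E)/R_C, giving V_E = 5.31 V.
I_C = (V_CC − 0.2 − V_E)/R_C = (12.8 − 5.31)/0.47 = 15.9 mA.
Check: I_B = (10.3 − 5.31)/33 = 0.151 mA, and β·I_B = 22.7 mA > I_C, confirming saturation.

saturation; I_C ≈ 16 mA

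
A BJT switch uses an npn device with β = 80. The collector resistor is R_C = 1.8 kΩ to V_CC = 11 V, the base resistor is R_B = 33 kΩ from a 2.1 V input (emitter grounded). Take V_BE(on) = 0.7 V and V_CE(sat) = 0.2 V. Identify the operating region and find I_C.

active; I_C ≈ 3.4 mA

Assume active. Base-emitter loop: I_B = (V_BB − V_BE)/R_B = (2.1 − 0.7)/33 = 0.0424 mA.
I_C = β·I_B = 80×0.0424 = 3.39 mA.
V_CE = V_CC − I_C·R_C = 11 − 3.39×1.8 = 4.89 V > V_CE(sat), so the active-region assumption holds.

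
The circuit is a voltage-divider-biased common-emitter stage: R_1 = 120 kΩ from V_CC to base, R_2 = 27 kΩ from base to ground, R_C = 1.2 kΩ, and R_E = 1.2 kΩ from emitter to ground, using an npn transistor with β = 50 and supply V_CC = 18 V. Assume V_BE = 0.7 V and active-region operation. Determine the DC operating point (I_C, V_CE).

Thevenize the base divider: V_Th = V_CC·R_2/(R_1+R_2) = 18×27/147 = 3.31 V, R_Th = R_1‖R_2 = 22 kΩ.
Base-emitter loop: V_Th = I_B·R_Th + V_BE + (β+1)I_B·R_E, so I_B = (3.31 − 0.7) / (22 + 51×1.2) = 0.0313 mA.
I_C = β·I_B = 50×0.0313 = 1.57 mA, and I_E = (β+1)I_B = 1.6 mA.
V_CE = V_CC − I_C·R_C − I_E·R_E = 18 − 1.57×1.2 − 1.6×1.2 = 14.2 V.
V_CE = 14.2 V > 0.2 V confirms active-region operation.

I_C ≈ 1.6 mA, V_CE ≈ 14 V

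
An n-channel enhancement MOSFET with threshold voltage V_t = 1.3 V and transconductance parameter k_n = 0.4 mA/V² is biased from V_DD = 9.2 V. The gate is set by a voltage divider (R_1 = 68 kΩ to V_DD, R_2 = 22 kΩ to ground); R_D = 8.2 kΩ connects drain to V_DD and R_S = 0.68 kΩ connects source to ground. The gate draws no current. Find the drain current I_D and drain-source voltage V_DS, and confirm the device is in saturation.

I_D ≈ 0.14 mA, V_DS ≈ 7.9 V

V_G = V_DD·R_2/(R_1+R_2) = 9.2×22/90 = 2.25 V.
Assume saturation: I_D = (k_n/2)(V_GS − V_t)² with V_GS = V_G − I_D·R_S = 2.25 − 0.68·I_D.
Substituting gives 0.0925·I_D² − 1.26·I_D + 0.18 = 0, with roots I_D = 0.145 or 13.5 mA.
The root I_D = 13.5 mA gives V_GS = -6.9 V ≤ V_t, so take I_D = 0.145 mA.
Then V_GS = 2.15 V and V_DS = V_DD − I_D(R_D+R_S) = 9.2 − 0.145×8.88 = 7.92 V.
Saturation requires V_DS ≥ V_GS − V_t = 0.851 V; 7.92 ≥ 0.851 ✓.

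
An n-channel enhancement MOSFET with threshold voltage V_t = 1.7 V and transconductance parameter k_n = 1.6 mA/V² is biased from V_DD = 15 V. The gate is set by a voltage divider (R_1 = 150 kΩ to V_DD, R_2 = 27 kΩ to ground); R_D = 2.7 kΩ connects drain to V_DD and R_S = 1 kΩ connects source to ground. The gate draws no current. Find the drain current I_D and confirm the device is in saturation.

I_D ≈ 0.15 mA

V_G = V_DD·R_2/(R_1+R_2) = 15×27/177 = 2.29 V.
Assume saturation: I_D = (k_n/2)(V_GS − V_t)² with V_GS = V_G − I_D·R_S = 2.29 − 1·I_D.
Substituting gives 0.8·I_D² − 1.94·I_D + 0.277 = 0, with roots I_D = 0.152 or 2.27 mA.
The root I_D = 2.27 mA gives V_GS = 0.014 V ≤ V_t, so take I_D = 0.152 mA.
Then V_GS = 2.14 V and V_DS = V_DD − I_D(R_D+R_S) = 15 − 0.152×3.7 = 14.4 V.
Saturation requires V_DS ≥ V_GS − V_t = 0.436 V; 14.4 ≥ 0.436 ✓.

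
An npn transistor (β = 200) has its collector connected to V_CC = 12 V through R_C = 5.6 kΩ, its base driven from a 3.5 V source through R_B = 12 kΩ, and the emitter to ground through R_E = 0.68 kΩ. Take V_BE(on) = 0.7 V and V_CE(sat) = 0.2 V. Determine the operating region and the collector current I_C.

saturation; I_C ≈ 1.9 mA

Assume active: I_B = (3.5 − 0.7)/(12 + 201×0.68) = 0.0188 mA, I_C = β·I_B = 3.77 mA.
Then V_CE = 12 − 3.77×5.6 − 3.79×0.68 = -11.7 V < 0.2 V — the active assumption fails.
Re-solve with V_CE = 0.2 V. KCL at the emitter: V_E/R_E = (V_BB−0.7−V_E)/R_B + (V_CC−0.2−V_E)/R_C, giving V_E = 1.35 V.
I_C = (V_CC − 0.2 − V_E)/R_C = (11.8 − 1.35)/5.6 = 1.87 mA.
Check: I_B = (2.8 − 1.35)/12 = 0.121 mA, and β·I_B = 24.2 mA > I_C, confirming saturation.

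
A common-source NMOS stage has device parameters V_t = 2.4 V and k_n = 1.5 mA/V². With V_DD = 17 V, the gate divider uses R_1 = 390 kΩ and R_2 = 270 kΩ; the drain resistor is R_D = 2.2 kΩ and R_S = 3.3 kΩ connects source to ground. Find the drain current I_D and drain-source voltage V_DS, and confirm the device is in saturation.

V_G = V_DD·R_2/(R_1+R_2) = 17×270/660 = 6.95 V.
Assume saturation: I_D = (k_n/2)(V_GS − V_t)² with V_GS = V_G − I_D·R_S = 6.95 − 3.3·I_D.
Substituting gives 8.17·I_D² − 23.5·I_D + 15.6 = 0, with roots I_D = 1.03 or 1.86 mA.
The root I_D = 1.86 mA gives V_GS = 0.826 V ≤ V_t, so take I_D = 1.03 mA.
Then V_GS = 3.57 V and V_DS = V_DD − I_D(R_D+R_S) = 17 − 1.03×5.5 = 11.4 V.
Saturation requires V_DS ≥ V_GS − V_t = 1.17 V; 11.4 ≥ 1.17 ✓.

I_D ≈ 1 mA, V_DS ≈ 11 V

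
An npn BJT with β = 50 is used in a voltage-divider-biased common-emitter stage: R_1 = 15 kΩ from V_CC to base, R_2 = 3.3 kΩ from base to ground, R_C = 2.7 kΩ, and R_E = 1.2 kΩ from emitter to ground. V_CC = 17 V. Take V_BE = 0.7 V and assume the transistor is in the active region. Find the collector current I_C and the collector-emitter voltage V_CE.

I_C ≈ 1.9 mA, V_CE ≈ 9.7 V

Thevenize the base divider: V_Th = V_CC·R_2/(R_1+R_2) = 17×3.3/18.3 = 3.07 V, R_Th = R_1‖R_2 = 2.7 kΩ.
Base-emitter loop: V_Th = I_B·R_Th + V_BE + (β+1)I_B·R_E, so I_B = (3.07 − 0.7) / (2.7 + 51×1.2) = 0.037 mA.
I_C = β·I_B = 50×0.037 = 1.85 mA, and I_E = (β+1)I_B = 1.89 mA.
V_CE = V_CC − I_C·R_C − I_E·R_E = 17 − 1.85×2.7 − 1.89×1.2 = 9.74 V.
V_CE = 9.74 V > 0.2 V confirms active-region operation.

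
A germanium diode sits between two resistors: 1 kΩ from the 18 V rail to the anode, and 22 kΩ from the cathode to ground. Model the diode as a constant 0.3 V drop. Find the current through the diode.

I ≈ 0.77 mA

The two resistors are in series with the diode, so KVL gives 18 = I·1 + 0.3 + I·22.
I = (18 − 0.3) / (1 + 22) kΩ = 17.7 / 23 = 0.77 mA.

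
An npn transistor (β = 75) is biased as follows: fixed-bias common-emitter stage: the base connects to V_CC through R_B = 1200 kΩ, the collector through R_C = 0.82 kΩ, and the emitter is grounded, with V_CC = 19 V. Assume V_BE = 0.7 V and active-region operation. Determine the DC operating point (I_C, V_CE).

I_C ≈ 1.1 mA, V_CE ≈ 18 V

Base loop: V_CC = I_B·R_B + V_BE, so I_B = (19 − 0.7)/1200 kΩ = 0.0153 mA.
In the active region I_C = β·I_B = 75 × 0.0153 = 1.14 mA.
Collector loop: V_CE = V_CC − I_C·R_C = 19 − 1.14×0.82 = 18.1 V.
Since V_CE = 18.1 V > V_CE(sat) ≈ 0.2 V, the transistor is in the active region as assumed.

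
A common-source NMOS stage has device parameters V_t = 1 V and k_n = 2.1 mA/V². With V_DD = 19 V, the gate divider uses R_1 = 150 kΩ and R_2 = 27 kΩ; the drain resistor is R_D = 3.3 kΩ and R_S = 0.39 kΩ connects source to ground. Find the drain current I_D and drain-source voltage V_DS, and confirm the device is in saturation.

V_G = V_DD·R_2/(R_1+R_2) = 19×27/177 = 2.9 V.
Assume saturation: I_D = (k_n/2)(V_GS − V_t)² with V_GS = V_G − I_D·R_S = 2.9 − 0.39·I_D.
Substituting gives 0.16·I_D² − 2.55·I_D + 3.78 = 0, with roots I_D = 1.65 or 14.3 mA.
The root I_D = 14.3 mA gives V_GS = -2.7 V ≤ V_t, so take I_D = 1.65 mA.
Then V_GS = 2.25 V and V_DS = V_DD − I_D(R_D+R_S) = 19 − 1.65×3.69 = 12.9 V.
Saturation requires V_DS ≥ V_GS − V_t = 1.25 V; 12.9 ≥ 1.25 ✓.

I_D ≈ 1.7 mA, V_DS ≈ 13 V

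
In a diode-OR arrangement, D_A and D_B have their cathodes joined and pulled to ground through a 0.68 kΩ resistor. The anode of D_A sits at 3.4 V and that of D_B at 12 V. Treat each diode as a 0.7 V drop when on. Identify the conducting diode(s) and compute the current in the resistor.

Assume both conduct. Then node N would need to be at both 3.4−0.7 = 2.7 V and 12−0.7 = 11.3 V, which is impossible.
Assume only D_B conducts: V_N = 12 − 0.7 = 11.3 V, so I_R = 11.3/0.68 = 16.6 mA.
Check D_A: its anode-to-cathode voltage is 3.4 − 11.3 = -7.9 V < 0.7 V, so it is off. The assumption is consistent.

Only D_B conducts; I_R ≈ 17 mA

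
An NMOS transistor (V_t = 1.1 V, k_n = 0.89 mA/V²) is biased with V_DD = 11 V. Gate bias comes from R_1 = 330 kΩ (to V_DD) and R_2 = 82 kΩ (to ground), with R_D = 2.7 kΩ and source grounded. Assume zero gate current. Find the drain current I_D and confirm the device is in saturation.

V_G = V_DD·R_2/(R_1+R_2) = 11×82/412 = 2.19 V. With the source grounded, V_GS = V_G = 2.19 V.
Assume saturation: I_D = (k_n/2)(V_GS − V_t)² = (0.89/2)×(2.19 − 1.1)² = 0.445×1.09² = 0.528 mA.
V_DS = V_DD − I_D·R_D = 11 − 0.528×2.7 = 9.57 V.
Saturation requires V_DS ≥ V_GS − V_t = 1.09 V; 9.57 ≥ 1.09 ✓.

I_D ≈ 0.53 mA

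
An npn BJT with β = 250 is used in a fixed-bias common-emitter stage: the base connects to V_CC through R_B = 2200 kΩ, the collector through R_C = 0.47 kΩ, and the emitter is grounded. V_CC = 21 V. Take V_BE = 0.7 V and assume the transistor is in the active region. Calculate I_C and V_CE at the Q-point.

Base loop: V_CC = I_B·R_B + V_BE, so I_B = (21 − 0.7)/2200 kΩ = 0.00923 mA.
In the active region I_C = β·I_B = 250 × 0.00923 = 2.31 mA.
Collector loop: V_CE = V_CC − I_C·R_C = 21 − 2.31×0.47 = 19.9 V.
Since V_CE = 19.9 V > V_CE(sat) ≈ 0.2 V, the transistor is in the active region as assumed.

I_C ≈ 2.3 mA, V_CE ≈ 20 V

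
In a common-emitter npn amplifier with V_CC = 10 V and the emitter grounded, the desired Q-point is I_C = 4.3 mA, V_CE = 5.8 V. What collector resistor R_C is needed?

R_C ≈ 0.98 kΩ

Collector loop: V_CC = I_C·R_C + V_CE.
R_C = (V_CC − V_CE)/I_C = (10 − 5.8)/4.3 = 0.977 kΩ.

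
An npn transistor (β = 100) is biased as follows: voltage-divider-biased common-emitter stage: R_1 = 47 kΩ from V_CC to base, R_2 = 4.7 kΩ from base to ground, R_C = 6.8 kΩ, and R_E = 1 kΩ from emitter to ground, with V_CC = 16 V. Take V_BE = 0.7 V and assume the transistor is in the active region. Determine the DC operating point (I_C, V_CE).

I_C ≈ 0.72 mA, V_CE ≈ 10 V

Thevenize the base divider: V_Th = V_CC·R_2/(R_1+R_2) = 16×4.7/51.7 = 1.45 V, R_Th = R_1‖R_2 = 4.27 kΩ.
Base-emitter loop: V_Th = I_B·R_Th + V_BE + (β+1)I_B·R_E, so I_B = (1.45 − 0.7) / (4.27 + 101×1) = 0.00717 mA.
I_C = β·I_B = 100×0.00717 = 0.717 mA, and I_E = (β+1)I_B = 0.724 mA.
V_CE = V_CC − I_C·R_C − I_E·R_E = 16 − 0.717×6.8 − 0.724×1 = 10.4 V.
V_CE = 10.4 V > 0.2 V confirms active-region operation.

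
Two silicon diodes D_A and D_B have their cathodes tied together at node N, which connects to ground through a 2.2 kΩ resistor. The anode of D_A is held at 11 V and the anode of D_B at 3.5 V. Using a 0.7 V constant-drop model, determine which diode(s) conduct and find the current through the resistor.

Assume both conduct. Then node N would need to be at both 11−0.7 = 10.3 V and 3.5−0.7 = 2.8 V, which is impossible.
Assume only D_A conducts: V_N = 11 − 0.7 = 10.3 V, so I_R = 10.3/2.2 = 4.68 mA.
Check D_B: its anode-to-cathode voltage is 3.5 − 10.3 = -6.8 V < 0.7 V, so it is off. The assumption is consistent.

Only D_A conducts; I_R ≈ 4.7 mA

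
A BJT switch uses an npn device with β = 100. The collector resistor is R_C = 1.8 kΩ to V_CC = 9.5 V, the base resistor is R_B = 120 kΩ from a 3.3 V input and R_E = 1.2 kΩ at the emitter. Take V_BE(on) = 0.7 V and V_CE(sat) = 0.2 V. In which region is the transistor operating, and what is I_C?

active; I_C ≈ 1.1 mA

Assume active. Base-emitter loop: I_B = (V_BB − V_BE)/(R_B + (β+1)R_E) = (3.3 − 0.7)/(120 + 101×1.2) = 0.0108 mA.
I_C = β·I_B = 100×0.0108 = 1.08 mA.
V_CE = V_CC − I_C·R_C − I_E·R_E = 9.5 − 1.08×1.8 − 1.09×1.2 = 6.25 V > V_CE(sat), so the active-region assumption holds.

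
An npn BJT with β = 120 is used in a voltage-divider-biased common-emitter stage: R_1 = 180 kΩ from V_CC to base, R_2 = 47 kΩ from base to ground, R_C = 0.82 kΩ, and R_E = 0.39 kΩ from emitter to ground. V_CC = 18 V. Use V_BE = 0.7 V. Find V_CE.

Thevenize the base divider: V_Th = V_CC·R_2/(R_1+R_2) = 18×47/227 = 3.73 V, R_Th = R_1‖R_2 = 37.3 kΩ.
Base-emitter loop: V_Th = I_B·R_Th + V_BE + (β+1)I_B·R_E, so I_B = (3.73 − 0.7) / (37.3 + 121×0.39) = 0.0358 mA.
I_C = β·I_B = 120×0.0358 = 4.3 mA, and I_E = (β+1)I_B = 4.34 mA.
V_CE = V_CC − I_C·R_C − I_E·R_E = 18 − 4.3×0.82 − 4.34×0.39 = 12.8 V.
V_CE = 12.8 V > 0.2 V confirms active-region operation.

V_CE ≈ 13 V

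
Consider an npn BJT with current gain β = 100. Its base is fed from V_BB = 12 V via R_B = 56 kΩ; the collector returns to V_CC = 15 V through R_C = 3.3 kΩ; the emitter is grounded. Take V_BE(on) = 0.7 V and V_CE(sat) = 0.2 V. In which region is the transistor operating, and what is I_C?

saturation; I_C ≈ 4.5 mA

Assume active: I_B = (12 − 0.7)/56 = 0.202 mA, giving I_C = β·I_B = 20.2 mA.
But then V_CE = 15 − 20.2×3.3 = -51.6 V < V_CE(sat) = 0.2 V — impossible in the active region.
So the transistor is saturated. With V_CE = 0.2 V, I_C = (V_CC − 0.2)/R_C = 14.8/3.3 = 4.48 mA.
Check: β·I_B = 20.2 mA > I_C = 4.48 mA, confirming saturation.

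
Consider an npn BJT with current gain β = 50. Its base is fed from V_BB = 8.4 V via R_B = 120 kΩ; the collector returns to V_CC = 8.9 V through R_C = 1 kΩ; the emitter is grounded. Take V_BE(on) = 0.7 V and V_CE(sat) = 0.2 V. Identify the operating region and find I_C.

active; I_C ≈ 3.2 mA

Assume active. Base-emitter loop: I_B = (V_BB − V_BE)/R_B = (8.4 − 0.7)/120 = 0.0642 mA.
I_C = β·I_B = 50×0.0642 = 3.21 mA.
V_CE = V_CC − I_C·R_C = 8.9 − 3.21×1 = 5.69 V > V_CE(sat), so the active-region assumption holds.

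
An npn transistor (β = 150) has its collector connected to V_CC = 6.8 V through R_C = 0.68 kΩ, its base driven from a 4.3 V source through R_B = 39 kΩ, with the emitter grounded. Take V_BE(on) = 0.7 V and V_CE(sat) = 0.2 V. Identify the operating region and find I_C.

Assume active: I_B = (4.3 − 0.7)/39 = 0.0923 mA, giving I_C = β·I_B = 13.8 mA.
But then V_CE = 6.8 − 13.8×0.68 = -2.62 V < V_CE(sat) = 0.2 V — impossible in the active region.
So the transistor is saturated. With V_CE = 0.2 V, I_C = (V_CC − 0.2)/R_C = 6.6/0.68 = 9.71 mA.
Check: β·I_B = 13.8 mA > I_C = 9.71 mA, confirming saturation.

saturation; I_C ≈ 9.7 mA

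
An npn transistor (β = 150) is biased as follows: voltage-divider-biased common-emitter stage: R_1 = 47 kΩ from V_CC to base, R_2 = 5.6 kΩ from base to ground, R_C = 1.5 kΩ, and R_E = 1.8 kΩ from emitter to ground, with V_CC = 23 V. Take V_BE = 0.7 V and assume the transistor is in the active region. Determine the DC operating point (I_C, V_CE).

Thevenize the base divider: V_Th = V_CC·R_2/(R_1+R_2) = 23×5.6/52.6 = 2.45 V, R_Th = R_1‖R_2 = 5 kΩ.
Base-emitter loop: V_Th = I_B·R_Th + V_BE + (β+1)I_B·R_E, so I_B = (2.45 − 0.7) / (5 + 151×1.8) = 0.00632 mA.
I_C = β·I_B = 150×0.00632 = 0.948 mA, and I_E = (β+1)I_B = 0.954 mA.
V_CE = V_CC − I_C·R_C − I_E·R_E = 23 − 0.948×1.5 − 0.954×1.8 = 19.9 V.
V_CE = 19.9 V > 0.2 V confirms active-region operation.

I_C ≈ 0.95 mA, V_CE ≈ 20 V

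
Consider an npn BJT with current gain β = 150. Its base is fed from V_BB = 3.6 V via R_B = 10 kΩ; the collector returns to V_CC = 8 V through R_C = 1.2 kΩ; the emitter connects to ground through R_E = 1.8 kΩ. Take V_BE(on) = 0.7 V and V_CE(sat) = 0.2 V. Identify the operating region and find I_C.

Assume active. Base-emitter loop: I_B = (V_BB − V_BE)/(R_B + (β+1)R_E) = (3.6 − 0.7)/(10 + 151×1.8) = 0.0103 mA.
I_C = β·I_B = 150×0.0103 = 1.54 mA.
V_CE = V_CC − I_C·R_C − I_E·R_E = 8 − 1.54×1.2 − 1.55×1.8 = 3.35 V > V_CE(sat), so the active-region assumption holds.

active; I_C ≈ 1.5 mA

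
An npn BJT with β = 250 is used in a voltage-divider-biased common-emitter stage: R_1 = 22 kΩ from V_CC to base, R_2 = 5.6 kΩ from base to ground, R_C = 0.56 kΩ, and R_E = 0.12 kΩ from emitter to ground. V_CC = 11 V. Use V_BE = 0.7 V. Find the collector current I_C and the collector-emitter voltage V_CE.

Thevenize the base divider: V_Th = V_CC·R_2/(R_1+R_2) = 11×5.6/27.6 = 2.23 V, R_Th = R_1‖R_2 = 4.46 kΩ.
Base-emitter loop: V_Th = I_B·R_Th + V_BE + (β+1)I_B·R_E, so I_B = (2.23 − 0.7) / (4.46 + 251×0.12) = 0.0443 mA.
I_C = β·I_B = 250×0.0443 = 11.1 mA, and I_E = (β+1)I_B = 11.1 mA.
V_CE = V_CC − I_C·R_C − I_E·R_E = 11 − 11.1×0.56 − 11.1×0.12 = 3.46 V.
V_CE = 3.46 V > 0.2 V confirms active-region operation.

I_C ≈ 11 mA, V_CE ≈ 3.5 V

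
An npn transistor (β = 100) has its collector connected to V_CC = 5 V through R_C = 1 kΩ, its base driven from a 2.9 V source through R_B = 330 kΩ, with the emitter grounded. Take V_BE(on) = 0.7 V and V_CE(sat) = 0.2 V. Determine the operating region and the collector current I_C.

Assume active. Base-emitter loop: I_B = (V_BB − V_BE)/R_B = (2.9 − 0.7)/330 = 0.00667 mA.
I_C = β·I_B = 100×0.00667 = 0.667 mA.
V_CE = V_CC − I_C·R_C = 5 − 0.667×1 = 4.33 V > V_CE(sat), so the active-region assumption holds.

active; I_C ≈ 0.67 mA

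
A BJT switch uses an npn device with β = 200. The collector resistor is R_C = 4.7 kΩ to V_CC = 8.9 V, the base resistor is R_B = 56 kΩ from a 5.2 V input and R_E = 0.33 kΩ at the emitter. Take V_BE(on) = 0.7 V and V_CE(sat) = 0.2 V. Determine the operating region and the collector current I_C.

saturation; I_C ≈ 1.7 mA

Assume active: I_B = (5.2 − 0.7)/(56 + 201×0.33) = 0.0368 mA, I_C = β·I_B = 7.36 mA.
Then V_CE = 8.9 − 7.36×4.7 − 7.39×0.33 = -28.1 V < 0.2 V — the active assumption fails.
Re-solve with V_CE = 0.2 V. KCL at the emitter: V_E/R_E = (V_BB−0.7−V_E)/R_B + (V_CC−0.2−V_E)/R_C, giving V_E = 0.592 V.
I_C = (V_CC − 0.2 − V_E)/R_C = (8.7 − 0.592)/4.7 = 1.73 mA.
Check: I_B = (4.5 − 0.592)/56 = 0.0698 mA, and β·I_B = 14 mA > I_C, confirming saturation.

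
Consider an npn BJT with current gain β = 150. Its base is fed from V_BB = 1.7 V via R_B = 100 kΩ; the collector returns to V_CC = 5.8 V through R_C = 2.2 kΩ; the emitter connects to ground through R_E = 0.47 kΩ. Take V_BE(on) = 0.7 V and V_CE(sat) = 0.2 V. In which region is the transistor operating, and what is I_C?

active; I_C ≈ 0.88 mA

Assume active. Base-emitter loop: I_B = (V_BB − V_BE)/(R_B + (β+1)R_E) = (1.7 − 0.7)/(100 + 151×0.47) = 0.00585 mA.
I_C = β·I_B = 150×0.00585 = 0.877 mA.
V_CE = V_CC − I_C·R_C − I_E·R_E = 5.8 − 0.877×2.2 − 0.883×0.47 = 3.45 V > V_CE(sat), so the active-region assumption holds.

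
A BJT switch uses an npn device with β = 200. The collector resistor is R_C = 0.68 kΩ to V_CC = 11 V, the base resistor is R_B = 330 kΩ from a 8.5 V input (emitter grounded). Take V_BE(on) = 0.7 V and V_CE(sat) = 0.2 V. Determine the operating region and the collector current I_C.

Assume active. Base-emitter loop: I_B = (V_BB − V_BE)/R_B = (8.5 − 0.7)/330 = 0.0236 mA.
I_C = β·I_B = 200×0.0236 = 4.73 mA.
V_CE = V_CC − I_C·R_C = 11 − 4.73×0.68 = 7.79 V > V_CE(sat), so the active-region assumption holds.

active; I_C ≈ 4.7 mA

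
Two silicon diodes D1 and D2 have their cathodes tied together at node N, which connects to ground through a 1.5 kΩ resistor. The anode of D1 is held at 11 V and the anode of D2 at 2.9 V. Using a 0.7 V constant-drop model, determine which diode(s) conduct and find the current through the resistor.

Assume both conduct. Then node N would need to be at both 11−0.7 = 10.3 V and 2.9−0.7 = 2.2 V, which is impossible.
Assume only D1 conducts: V_N = 11 − 0.7 = 10.3 V, so I_R = 10.3/1.5 = 6.87 mA.
Check D2: its anode-to-cathode voltage is 2.9 − 10.3 = -7.4 V < 0.7 V, so it is off. The assumption is consistent.

Only D1 conducts; I_R ≈ 6.9 mA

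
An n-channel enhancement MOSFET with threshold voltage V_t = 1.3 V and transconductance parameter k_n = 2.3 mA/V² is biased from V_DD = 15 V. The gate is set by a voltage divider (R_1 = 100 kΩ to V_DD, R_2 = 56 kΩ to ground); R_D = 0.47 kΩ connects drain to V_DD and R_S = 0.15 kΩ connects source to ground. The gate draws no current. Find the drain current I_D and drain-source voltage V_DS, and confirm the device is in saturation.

V_G = V_DD·R_2/(R_1+R_2) = 15×56/156 = 5.38 V.
Assume saturation: I_D = (k_n/2)(V_GS − V_t)² with V_GS = V_G − I_D·R_S = 5.38 − 0.15·I_D.
Substituting gives 0.0259·I_D² − 2.41·I_D + 19.2 = 0, with roots I_D = 8.79 or 84.3 mA.
The root I_D = 84.3 mA gives V_GS = -7.26 V ≤ V_t, so take I_D = 8.79 mA.
Then V_GS = 4.07 V and V_DS = V_DD − I_D(R_D+R_S) = 15 − 8.79×0.62 = 9.55 V.
Saturation requires V_DS ≥ V_GS − V_t = 2.77 V; 9.55 ≥ 2.77 ✓.

I_D ≈ 8.8 mA, V_DS ≈ 9.5 V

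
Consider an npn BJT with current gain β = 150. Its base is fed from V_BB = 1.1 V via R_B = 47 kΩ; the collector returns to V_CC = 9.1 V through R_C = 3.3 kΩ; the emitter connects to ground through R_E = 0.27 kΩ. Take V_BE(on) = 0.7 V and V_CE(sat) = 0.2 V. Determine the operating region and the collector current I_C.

active; I_C ≈ 0.68 mA

Assume active. Base-emitter loop: I_B = (V_BB − V_BE)/(R_B + (β+1)R_E) = (1.1 − 0.7)/(47 + 151×0.27) = 0.00456 mA.
I_C = β·I_B = 150×0.00456 = 0.684 mA.
V_CE = V_CC − I_C·R_C − I_E·R_E = 9.1 − 0.684×3.3 − 0.688×0.27 = 6.66 V > V_CE(sat), so the active-region assumption holds.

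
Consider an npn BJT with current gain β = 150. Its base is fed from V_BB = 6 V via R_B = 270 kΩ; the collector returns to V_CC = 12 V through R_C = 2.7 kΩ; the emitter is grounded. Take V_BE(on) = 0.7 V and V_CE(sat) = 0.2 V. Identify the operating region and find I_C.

Assume active. Base-emitter loop: I_B = (V_BB − V_BE)/R_B = (6 − 0.7)/270 = 0.0196 mA.
I_C = β·I_B = 150×0.0196 = 2.94 mA.
V_CE = V_CC − I_C·R_C = 12 − 2.94×2.7 = 4.05 V > V_CE(sat), so the active-region assumption holds.

active; I_C ≈ 2.9 mA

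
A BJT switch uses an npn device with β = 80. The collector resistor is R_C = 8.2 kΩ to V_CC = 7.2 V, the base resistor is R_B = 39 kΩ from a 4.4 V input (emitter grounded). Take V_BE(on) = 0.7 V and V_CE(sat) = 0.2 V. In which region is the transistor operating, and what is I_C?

Assume active: I_B = (4.4 − 0.7)/39 = 0.0949 mA, giving I_C = β·I_B = 7.59 mA.
But then V_CE = 7.2 − 7.59×8.2 = -55 V < V_CE(sat) = 0.2 V — impossible in the active region.
So the transistor is saturated. With V_CE = 0.2 V, I_C = (V_CC − 0.2)/R_C = 7/8.2 = 0.854 mA.
Check: β·I_B = 7.59 mA > I_C = 0.854 mA, confirming saturation.

saturation; I_C ≈ 0.85 mA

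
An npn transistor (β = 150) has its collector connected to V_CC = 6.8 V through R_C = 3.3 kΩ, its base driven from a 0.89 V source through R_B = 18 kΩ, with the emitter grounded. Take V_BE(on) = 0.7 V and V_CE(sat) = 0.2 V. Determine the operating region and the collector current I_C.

active; I_C ≈ 1.6 mA

Assume active. Base-emitter loop: I_B = (V_BB − V_BE)/R_B = (0.89 − 0.7)/18 = 0.0106 mA.
I_C = β·I_B = 150×0.0106 = 1.58 mA.
V_CE = V_CC − I_C·R_C = 6.8 − 1.58×3.3 = 1.57 V > V_CE(sat), so the active-region assumption holds.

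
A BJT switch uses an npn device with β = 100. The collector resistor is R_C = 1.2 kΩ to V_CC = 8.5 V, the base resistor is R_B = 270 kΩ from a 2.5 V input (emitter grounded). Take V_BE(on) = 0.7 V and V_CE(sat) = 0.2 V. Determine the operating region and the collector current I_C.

active; I_C ≈ 0.67 mA

Assume active. Base-emitter loop: I_B = (V_BB − V_BE)/R_B = (2.5 − 0.7)/270 = 0.00667 mA.
I_C = β·I_B = 100×0.00667 = 0.667 mA.
V_CE = V_CC − I_C·R_C = 8.5 − 0.667×1.2 = 7.7 V > V_CE(sat), so the active-region assumption holds.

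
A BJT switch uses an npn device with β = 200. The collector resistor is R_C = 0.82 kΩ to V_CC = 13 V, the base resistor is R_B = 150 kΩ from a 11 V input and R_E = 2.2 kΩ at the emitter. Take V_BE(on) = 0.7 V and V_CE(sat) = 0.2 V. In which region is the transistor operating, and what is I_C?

Assume active. Base-emitter loop: I_B = (V_BB − V_BE)/(R_B + (β+1)R_E) = (11 − 0.7)/(150 + 201×2.2) = 0.0174 mA.
I_C = β·I_B = 200×0.0174 = 3.48 mA.
V_CE = V_CC − I_C·R_C − I_E·R_E = 13 − 3.48×0.82 − 3.5×2.2 = 2.46 V > V_CE(sat), so the active-region assumption holds.

active; I_C ≈ 3.5 mA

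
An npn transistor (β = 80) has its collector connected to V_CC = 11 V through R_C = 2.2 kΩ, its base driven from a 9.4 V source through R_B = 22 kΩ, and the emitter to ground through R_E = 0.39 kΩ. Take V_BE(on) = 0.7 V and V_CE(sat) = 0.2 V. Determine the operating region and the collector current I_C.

Assume active: I_B = (9.4 − 0.7)/(22 + 81×0.39) = 0.162 mA, I_C = β·I_B = 13 mA.
Then V_CE = 11 − 13×2.2 − 13.1×0.39 = -22.7 V < 0.2 V — the active assumption fails.
Re-solve with V_CE = 0.2 V. KCL at the emitter: V_E/R_E = (V_BB−0.7−V_E)/R_B + (V_CC−0.2−V_E)/R_C, giving V_E = 1.73 V.
I_C = (V_CC − 0.2 − V_E)/R_C = (10.8 − 1.73)/2.2 = 4.12 mA.
Check: I_B = (8.7 − 1.73)/22 = 0.317 mA, and β·I_B = 25.3 mA > I_C, confirming saturation.

saturation; I_C ≈ 4.1 mA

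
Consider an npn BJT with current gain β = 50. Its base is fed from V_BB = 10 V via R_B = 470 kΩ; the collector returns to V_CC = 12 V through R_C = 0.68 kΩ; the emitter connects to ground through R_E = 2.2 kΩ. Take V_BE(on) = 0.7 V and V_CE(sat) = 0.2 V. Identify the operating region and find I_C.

active; I_C ≈ 0.8 mA

Assume active. Base-emitter loop: I_B = (V_BB − V_BE)/(R_B + (β+1)R_E) = (10 − 0.7)/(470 + 51×2.2) = 0.016 mA.
I_C = β·I_B = 50×0.016 = 0.799 mA.
V_CE = V_CC − I_C·R_C − I_E·R_E = 12 − 0.799×0.68 − 0.815×2.2 = 9.66 V > V_CE(sat), so the active-region assumption holds.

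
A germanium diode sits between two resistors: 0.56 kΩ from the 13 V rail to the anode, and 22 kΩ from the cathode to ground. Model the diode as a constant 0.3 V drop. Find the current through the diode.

The two resistors are in series with the diode, so KVL gives 13 = I·0.56 + 0.3 + I·22.
I = (13 − 0.3) / (0.56 + 22) kΩ = 12.7 / 22.6 = 0.563 mA.

I ≈ 0.56 mA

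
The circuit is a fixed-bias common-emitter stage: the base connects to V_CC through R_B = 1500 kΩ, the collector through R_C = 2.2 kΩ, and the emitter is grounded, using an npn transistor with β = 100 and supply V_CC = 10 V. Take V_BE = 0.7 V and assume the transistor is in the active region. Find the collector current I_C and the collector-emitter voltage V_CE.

I_C ≈ 0.62 mA, V_CE ≈ 8.6 V

Base loop: V_CC = I_B·R_B + V_BE, so I_B = (10 − 0.7)/1500 kΩ = 0.0062 mA.
In the active region I_C = β·I_B = 100 × 0.0062 = 0.62 mA.
Collector loop: V_CE = V_CC − I_C·R_C = 10 − 0.62×2.2 = 8.64 V.
Since V_CE = 8.64 V > V_CE(sat) ≈ 0.2 V, the transistor is in the active region as assumed.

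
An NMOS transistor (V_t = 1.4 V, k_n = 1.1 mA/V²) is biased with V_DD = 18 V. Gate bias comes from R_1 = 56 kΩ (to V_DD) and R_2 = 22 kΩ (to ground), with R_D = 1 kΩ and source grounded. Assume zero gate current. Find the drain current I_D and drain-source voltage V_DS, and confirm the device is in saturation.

V_G = V_DD·R_2/(R_1+R_2) = 18×22/78 = 5.08 V. With the source grounded, V_GS = V_G = 5.08 V.
Assume saturation: I_D = (k_n/2)(V_GS − V_t)² = (1.1/2)×(5.08 − 1.4)² = 0.55×3.68² = 7.44 mA.
V_DS = V_DD − I_D·R_D = 18 − 7.44×1 = 10.6 V.
Saturation requires V_DS ≥ V_GS − V_t = 3.68 V; 10.6 ≥ 3.68 ✓.

I_D ≈ 7.4 mA, V_DS ≈ 11 V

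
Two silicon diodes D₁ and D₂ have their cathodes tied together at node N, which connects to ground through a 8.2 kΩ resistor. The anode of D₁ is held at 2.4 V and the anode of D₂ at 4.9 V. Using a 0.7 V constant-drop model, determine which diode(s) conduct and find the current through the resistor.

Assume both conduct. Then node N would need to be at both 2.4−0.7 = 1.7 V and 4.9−0.7 = 4.2 V, which is impossible.
Assume only D₂ conducts: V_N = 4.9 − 0.7 = 4.2 V, so I_R = 4.2/8.2 = 0.512 mA.
Check D₁: its anode-to-cathode voltage is 2.4 − 4.2 = -1.8 V < 0.7 V, so it is off. The assumption is consistent.

Only D₂ conducts; I_R ≈ 0.51 mA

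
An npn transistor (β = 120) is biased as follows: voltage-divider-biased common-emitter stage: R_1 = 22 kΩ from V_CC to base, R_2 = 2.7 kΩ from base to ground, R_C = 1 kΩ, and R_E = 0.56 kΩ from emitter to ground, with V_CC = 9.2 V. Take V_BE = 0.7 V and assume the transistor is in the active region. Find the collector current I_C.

I_C ≈ 0.52 mA

Thevenize the base divider: V_Th = V_CC·R_2/(R_1+R_2) = 9.2×2.7/24.7 = 1.01 V, R_Th = R_1‖R_2 = 2.4 kΩ.
Base-emitter loop: V_Th = I_B·R_Th + V_BE + (β+1)I_B·R_E, so I_B = (1.01 − 0.7) / (2.4 + 121×0.56) = 0.00436 mA.
I_C = β·I_B = 120×0.00436 = 0.523 mA, and I_E = (β+1)I_B = 0.527 mA.
V_CE = V_CC − I_C·R_C − I_E·R_E = 9.2 − 0.523×1 − 0.527×0.56 = 8.38 V.
V_CE = 8.38 V > 0.2 V confirms active-region operation.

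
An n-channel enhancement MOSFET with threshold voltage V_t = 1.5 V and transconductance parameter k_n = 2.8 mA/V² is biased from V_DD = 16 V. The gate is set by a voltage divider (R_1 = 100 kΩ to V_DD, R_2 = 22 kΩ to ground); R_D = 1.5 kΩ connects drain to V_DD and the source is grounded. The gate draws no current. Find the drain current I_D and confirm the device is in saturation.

I_D ≈ 2.7 mA

V_G = V_DD·R_2/(R_1+R_2) = 16×22/122 = 2.89 V. With the source grounded, V_GS = V_G = 2.89 V.
Assume saturation: I_D = (k_n/2)(V_GS − V_t)² = (2.8/2)×(2.89 − 1.5)² = 1.4×1.39² = 2.69 mA.
V_DS = V_DD − I_D·R_D = 16 − 2.69×1.5 = 12 V.
Saturation requires V_DS ≥ V_GS − V_t = 1.39 V; 12 ≥ 1.39 ✓.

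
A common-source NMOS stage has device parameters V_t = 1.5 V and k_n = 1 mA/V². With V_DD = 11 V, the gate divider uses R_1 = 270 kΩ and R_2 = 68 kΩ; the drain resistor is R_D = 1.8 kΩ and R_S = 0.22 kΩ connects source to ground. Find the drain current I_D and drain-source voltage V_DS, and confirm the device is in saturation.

I_D ≈ 0.22 mA, V_DS ≈ 11 V

V_G = V_DD·R_2/(R_1+R_2) = 11×68/338 = 2.21 V.
Assume saturation: I_D = (k_n/2)(V_GS − V_t)² with V_GS = V_G − I_D·R_S = 2.21 − 0.22·I_D.
Substituting gives 0.0242·I_D² − 1.16·I_D + 0.254 = 0, with roots I_D = 0.221 or 47.6 mA.
The root I_D = 47.6 mA gives V_GS = -8.26 V ≤ V_t, so take I_D = 0.221 mA.
Then V_GS = 2.16 V and V_DS = V_DD − I_D(R_D+R_S) = 11 − 0.221×2.02 = 10.6 V.
Saturation requires V_DS ≥ V_GS − V_t = 0.664 V; 10.6 ≥ 0.664 ✓.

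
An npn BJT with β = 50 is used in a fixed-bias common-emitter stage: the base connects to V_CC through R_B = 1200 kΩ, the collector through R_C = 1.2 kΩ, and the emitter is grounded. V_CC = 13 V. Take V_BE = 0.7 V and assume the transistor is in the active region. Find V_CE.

V_CE ≈ 12 V

Base loop: V_CC = I_B·R_B + V_BE, so I_B = (13 − 0.7)/1200 kΩ = 0.0103 mA.
In the active region I_C = β·I_B = 50 × 0.0103 = 0.513 mA.
Collector loop: V_CE = V_CC − I_C·R_C = 13 − 0.513×1.2 = 12.4 V.
Since V_CE = 12.4 V > V_CE(sat) ≈ 0.2 V, the transistor is in the active region as assumed.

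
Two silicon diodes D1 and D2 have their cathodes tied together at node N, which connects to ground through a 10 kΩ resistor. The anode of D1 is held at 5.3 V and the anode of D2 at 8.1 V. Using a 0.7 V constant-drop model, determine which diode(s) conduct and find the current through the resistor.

Assume both conduct. Then node N would need to be at both 5.3−0.7 = 4.6 V and 8.1−0.7 = 7.4 V, which is impossible.
Assume only D2 conducts: V_N = 8.1 − 0.7 = 7.4 V, so I_R = 7.4/10 = 0.74 mA.
Check D1: its anode-to-cathode voltage is 5.3 − 7.4 = -2.1 V < 0.7 V, so it is off. The assumption is consistent.

Only D2 conducts; I_R ≈ 0.74 mA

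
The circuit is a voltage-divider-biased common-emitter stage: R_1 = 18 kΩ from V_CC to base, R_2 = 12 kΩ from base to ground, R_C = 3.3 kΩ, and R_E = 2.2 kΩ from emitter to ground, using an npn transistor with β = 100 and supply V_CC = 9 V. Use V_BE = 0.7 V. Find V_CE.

Thevenize the base divider: V_Th = V_CC·R_2/(R_1+R_2) = 9×12/30 = 3.6 V, R_Th = R_1‖R_2 = 7.2 kΩ.
Base-emitter loop: V_Th = I_B·R_Th + V_BE + (β+1)I_B·R_E, so I_B = (3.6 − 0.7) / (7.2 + 101×2.2) = 0.0126 mA.
I_C = β·I_B = 100×0.0126 = 1.26 mA, and I_E = (β+1)I_B = 1.28 mA.
V_CE = V_CC − I_C·R_C − I_E·R_E = 9 − 1.26×3.3 − 1.28×2.2 = 2.02 V.
V_CE = 2.02 V > 0.2 V confirms active-region operation.

V_CE ≈ 2 V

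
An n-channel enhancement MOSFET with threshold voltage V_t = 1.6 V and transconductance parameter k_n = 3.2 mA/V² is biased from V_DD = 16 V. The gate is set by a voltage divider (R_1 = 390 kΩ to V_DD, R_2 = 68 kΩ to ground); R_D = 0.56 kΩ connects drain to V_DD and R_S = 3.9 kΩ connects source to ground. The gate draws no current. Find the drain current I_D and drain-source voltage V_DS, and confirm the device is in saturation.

V_G = V_DD·R_2/(R_1+R_2) = 16×68/458 = 2.38 V.
Assume saturation: I_D = (k_n/2)(V_GS − V_t)² with V_GS = V_G − I_D·R_S = 2.38 − 3.9·I_D.
Substituting gives 24.3·I_D² − 10.7·I_D + 0.962 = 0, with roots I_D = 0.127 or 0.312 mA.
The root I_D = 0.312 mA gives V_GS = 1.16 V ≤ V_t, so take I_D = 0.127 mA.
Then V_GS = 1.88 V and V_DS = V_DD − I_D(R_D+R_S) = 16 − 0.127×4.46 = 15.4 V.
Saturation requires V_DS ≥ V_GS − V_t = 0.281 V; 15.4 ≥ 0.281 ✓.

I_D ≈ 0.13 mA, V_DS ≈ 15 V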